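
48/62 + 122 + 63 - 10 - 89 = 2690/31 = 86.77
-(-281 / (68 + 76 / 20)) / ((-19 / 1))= -0.21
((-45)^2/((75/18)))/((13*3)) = 162/13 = 12.46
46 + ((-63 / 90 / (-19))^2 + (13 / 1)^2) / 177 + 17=408652049 / 6389700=63.95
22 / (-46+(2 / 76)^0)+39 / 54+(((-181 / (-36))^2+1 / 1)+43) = 450437 / 6480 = 69.51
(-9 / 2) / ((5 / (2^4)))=-72 / 5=-14.40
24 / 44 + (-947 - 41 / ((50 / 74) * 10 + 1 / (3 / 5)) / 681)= -200881762 / 212245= -946.46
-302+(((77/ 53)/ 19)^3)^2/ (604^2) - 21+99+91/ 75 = -6356252770824592247409332381/ 28530669568007995148218800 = -222.79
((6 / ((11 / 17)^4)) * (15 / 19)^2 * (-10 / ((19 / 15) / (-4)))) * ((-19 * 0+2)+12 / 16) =16913002500 / 9129329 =1852.60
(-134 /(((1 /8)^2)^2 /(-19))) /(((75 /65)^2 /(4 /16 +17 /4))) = 881201152 /25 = 35248046.08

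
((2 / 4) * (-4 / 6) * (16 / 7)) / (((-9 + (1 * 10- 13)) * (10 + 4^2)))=2 / 819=0.00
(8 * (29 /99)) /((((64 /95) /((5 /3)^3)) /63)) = 2410625 /2376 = 1014.57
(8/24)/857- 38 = -97697/2571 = -38.00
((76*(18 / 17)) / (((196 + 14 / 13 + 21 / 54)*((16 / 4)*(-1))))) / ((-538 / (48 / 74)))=960336 / 7818270607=0.00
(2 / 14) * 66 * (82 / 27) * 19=34276 / 63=544.06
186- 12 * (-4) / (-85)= 15762 / 85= 185.44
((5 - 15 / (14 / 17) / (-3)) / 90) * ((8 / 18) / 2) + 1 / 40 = 1187 / 22680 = 0.05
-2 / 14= -1 / 7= -0.14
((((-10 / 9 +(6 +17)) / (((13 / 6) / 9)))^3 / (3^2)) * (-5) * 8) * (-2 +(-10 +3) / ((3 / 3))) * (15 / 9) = 110093371200 / 2197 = 50110774.33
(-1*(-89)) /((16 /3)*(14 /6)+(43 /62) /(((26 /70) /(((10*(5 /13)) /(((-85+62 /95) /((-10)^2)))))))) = 11208688569 /494944828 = 22.65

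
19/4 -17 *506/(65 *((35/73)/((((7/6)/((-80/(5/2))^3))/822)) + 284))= 249482406141/52522479620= 4.75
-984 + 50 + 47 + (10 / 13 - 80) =-12561 / 13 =-966.23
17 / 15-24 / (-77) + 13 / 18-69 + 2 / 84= -231493 / 3465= -66.81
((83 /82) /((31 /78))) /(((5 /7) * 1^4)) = 22659 /6355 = 3.57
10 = 10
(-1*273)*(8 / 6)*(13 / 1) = -4732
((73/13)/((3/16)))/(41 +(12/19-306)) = -22192/195897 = -0.11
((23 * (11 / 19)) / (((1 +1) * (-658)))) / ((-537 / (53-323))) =-11385 / 2237858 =-0.01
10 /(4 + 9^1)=0.77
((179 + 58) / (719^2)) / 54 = 79 / 9305298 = 0.00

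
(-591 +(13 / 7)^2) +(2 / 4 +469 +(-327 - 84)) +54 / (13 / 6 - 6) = -1224233 / 2254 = -543.14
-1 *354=-354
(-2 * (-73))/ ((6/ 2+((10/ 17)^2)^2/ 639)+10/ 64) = 249344261568/ 5390681819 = 46.25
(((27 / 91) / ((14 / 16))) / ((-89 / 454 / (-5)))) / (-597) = -163440 / 11281907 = -0.01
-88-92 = -180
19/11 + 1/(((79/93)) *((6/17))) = 8799/1738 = 5.06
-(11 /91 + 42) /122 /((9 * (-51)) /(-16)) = -30664 /2547909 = -0.01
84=84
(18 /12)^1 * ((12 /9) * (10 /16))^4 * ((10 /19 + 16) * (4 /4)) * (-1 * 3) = -98125 /2736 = -35.86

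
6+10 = 16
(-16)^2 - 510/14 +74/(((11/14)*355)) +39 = 7075302/27335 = 258.84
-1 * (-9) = 9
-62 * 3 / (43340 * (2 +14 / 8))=-62 / 54175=-0.00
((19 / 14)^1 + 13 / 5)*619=171463 / 70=2449.47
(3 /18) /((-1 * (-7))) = 1 /42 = 0.02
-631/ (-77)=631/ 77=8.19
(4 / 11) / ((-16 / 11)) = -1 / 4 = -0.25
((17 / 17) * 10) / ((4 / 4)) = 10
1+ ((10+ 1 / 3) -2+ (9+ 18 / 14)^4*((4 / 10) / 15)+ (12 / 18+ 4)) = 18756254 / 60025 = 312.47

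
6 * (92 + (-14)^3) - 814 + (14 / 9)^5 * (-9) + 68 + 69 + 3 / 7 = -765628088 / 45927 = -16670.54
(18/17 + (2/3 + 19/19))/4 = 139/204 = 0.68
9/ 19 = 0.47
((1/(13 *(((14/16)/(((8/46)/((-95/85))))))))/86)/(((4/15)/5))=-5100/1709981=-0.00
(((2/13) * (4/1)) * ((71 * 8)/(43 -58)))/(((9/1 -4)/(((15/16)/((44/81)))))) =-5751/715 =-8.04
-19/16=-1.19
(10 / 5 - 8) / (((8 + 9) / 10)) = -3.53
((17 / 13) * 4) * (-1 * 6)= -408 / 13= -31.38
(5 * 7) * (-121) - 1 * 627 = -4862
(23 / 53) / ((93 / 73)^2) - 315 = -144272488 / 458397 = -314.73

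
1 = 1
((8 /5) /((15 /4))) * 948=10112 /25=404.48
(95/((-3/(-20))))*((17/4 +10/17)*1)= 3064.22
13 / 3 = 4.33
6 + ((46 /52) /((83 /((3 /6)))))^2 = 111767665 /18627856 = 6.00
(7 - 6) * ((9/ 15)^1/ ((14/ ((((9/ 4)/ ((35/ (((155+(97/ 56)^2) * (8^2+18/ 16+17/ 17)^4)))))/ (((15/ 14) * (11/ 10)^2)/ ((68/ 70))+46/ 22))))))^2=38381695230303220483536384747389997477681/ 6502003161008064157450240000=5903056993339.35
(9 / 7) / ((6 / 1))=3 / 14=0.21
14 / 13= 1.08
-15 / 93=-5 / 31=-0.16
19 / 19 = 1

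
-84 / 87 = -28 / 29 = -0.97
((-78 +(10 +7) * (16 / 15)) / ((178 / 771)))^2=13315544449 / 198025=67241.73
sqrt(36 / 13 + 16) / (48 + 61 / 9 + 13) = 9 *sqrt(793) / 3965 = 0.06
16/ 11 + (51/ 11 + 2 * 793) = 17513/ 11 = 1592.09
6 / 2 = 3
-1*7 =-7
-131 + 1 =-130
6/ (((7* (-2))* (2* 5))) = -3/ 70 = -0.04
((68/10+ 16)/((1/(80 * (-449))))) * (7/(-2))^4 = -122897586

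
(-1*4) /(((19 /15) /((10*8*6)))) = -1515.79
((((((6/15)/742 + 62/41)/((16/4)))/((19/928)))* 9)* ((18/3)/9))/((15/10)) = 106767328/1445045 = 73.89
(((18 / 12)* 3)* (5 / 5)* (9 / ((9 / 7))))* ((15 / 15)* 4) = 126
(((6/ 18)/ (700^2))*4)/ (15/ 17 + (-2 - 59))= -17/ 375585000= -0.00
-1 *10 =-10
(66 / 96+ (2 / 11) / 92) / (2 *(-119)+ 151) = -2791 / 352176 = -0.01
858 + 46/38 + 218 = 20467/19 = 1077.21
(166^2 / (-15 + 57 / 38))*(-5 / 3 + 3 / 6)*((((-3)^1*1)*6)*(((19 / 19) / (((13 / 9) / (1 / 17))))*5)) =-1928920 / 221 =-8728.14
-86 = -86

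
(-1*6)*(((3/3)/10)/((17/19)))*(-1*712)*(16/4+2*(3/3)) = 243504/85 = 2864.75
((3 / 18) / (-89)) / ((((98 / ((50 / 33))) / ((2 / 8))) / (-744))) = 775 / 143913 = 0.01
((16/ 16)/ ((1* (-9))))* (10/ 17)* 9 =-10/ 17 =-0.59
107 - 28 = 79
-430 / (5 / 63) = -5418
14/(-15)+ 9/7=37/105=0.35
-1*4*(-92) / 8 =46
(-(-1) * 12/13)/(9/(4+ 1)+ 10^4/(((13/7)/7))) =60/2450117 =0.00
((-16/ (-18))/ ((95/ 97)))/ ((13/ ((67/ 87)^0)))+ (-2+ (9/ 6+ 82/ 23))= 1602911/ 511290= 3.14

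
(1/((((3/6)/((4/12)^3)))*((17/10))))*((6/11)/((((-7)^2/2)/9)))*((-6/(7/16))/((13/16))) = -0.15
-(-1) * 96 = 96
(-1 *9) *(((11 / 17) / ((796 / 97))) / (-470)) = 9603 / 6360040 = 0.00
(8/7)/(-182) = -4/637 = -0.01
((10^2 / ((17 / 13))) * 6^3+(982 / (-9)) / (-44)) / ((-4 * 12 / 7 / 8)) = -389247229 / 20196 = -19273.48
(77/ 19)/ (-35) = -11/ 95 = -0.12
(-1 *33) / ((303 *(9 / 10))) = -110 / 909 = -0.12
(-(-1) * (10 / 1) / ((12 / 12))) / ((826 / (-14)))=-10 / 59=-0.17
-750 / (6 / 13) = -1625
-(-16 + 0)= 16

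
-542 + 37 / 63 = -541.41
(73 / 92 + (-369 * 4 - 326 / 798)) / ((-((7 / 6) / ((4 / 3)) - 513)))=-2.88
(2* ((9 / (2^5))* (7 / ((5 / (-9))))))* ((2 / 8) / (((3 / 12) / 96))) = -680.40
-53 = -53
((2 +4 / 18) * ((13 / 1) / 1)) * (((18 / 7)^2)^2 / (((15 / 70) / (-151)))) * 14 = -610571520 / 49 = -12460643.27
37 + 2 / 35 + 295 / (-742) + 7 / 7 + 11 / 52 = 3653047 / 96460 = 37.87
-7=-7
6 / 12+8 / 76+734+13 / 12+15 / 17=2854949 / 3876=736.57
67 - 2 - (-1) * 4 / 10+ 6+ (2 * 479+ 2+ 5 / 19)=98008 / 95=1031.66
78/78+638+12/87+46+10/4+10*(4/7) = 281501/406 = 693.35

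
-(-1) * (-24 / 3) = -8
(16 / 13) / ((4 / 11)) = 44 / 13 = 3.38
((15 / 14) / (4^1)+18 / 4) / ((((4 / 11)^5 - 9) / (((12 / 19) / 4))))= -129001851 / 1541134840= -0.08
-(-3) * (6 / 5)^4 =3888 / 625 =6.22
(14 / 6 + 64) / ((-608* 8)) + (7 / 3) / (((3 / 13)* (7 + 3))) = 1.00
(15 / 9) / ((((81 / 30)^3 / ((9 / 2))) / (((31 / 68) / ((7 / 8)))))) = 155000 / 780759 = 0.20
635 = 635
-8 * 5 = -40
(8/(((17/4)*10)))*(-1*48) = -768/85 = -9.04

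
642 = 642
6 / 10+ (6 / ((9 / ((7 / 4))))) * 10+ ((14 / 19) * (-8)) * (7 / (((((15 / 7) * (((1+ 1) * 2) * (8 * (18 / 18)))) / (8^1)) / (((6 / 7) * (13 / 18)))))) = 1588 / 171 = 9.29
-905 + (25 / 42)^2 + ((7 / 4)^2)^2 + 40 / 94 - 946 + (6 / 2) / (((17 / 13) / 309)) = -102107111993 / 90203904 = -1131.96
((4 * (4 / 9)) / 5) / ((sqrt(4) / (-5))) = -8 / 9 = -0.89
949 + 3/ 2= 1901/ 2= 950.50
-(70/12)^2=-1225/36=-34.03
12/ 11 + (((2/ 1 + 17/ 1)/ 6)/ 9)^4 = 103470203/ 93533616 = 1.11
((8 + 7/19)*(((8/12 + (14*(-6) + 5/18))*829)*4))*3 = -131371630/19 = -6914296.32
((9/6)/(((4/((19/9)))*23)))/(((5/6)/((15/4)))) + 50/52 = 5341/4784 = 1.12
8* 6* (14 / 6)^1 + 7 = 119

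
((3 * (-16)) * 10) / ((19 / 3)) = -1440 / 19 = -75.79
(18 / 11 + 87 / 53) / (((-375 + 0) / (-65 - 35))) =2548 / 2915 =0.87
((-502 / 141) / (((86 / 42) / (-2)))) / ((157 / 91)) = 639548 / 317297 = 2.02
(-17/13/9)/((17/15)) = -5/39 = -0.13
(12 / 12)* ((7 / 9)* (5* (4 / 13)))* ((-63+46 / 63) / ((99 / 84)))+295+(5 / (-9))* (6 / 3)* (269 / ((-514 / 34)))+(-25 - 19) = 207.55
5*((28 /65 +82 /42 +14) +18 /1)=46933 /273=171.92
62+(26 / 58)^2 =52311 / 841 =62.20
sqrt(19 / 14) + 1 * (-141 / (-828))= 47 / 276 + sqrt(266) / 14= 1.34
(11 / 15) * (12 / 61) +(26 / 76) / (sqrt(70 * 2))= 13 * sqrt(35) / 2660 +44 / 305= 0.17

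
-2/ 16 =-1/ 8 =-0.12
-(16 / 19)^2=-256 / 361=-0.71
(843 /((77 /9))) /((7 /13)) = 98631 /539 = 182.99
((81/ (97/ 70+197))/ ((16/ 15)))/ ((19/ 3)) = 14175/ 234536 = 0.06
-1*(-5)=5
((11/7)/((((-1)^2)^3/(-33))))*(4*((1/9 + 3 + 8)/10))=-4840/21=-230.48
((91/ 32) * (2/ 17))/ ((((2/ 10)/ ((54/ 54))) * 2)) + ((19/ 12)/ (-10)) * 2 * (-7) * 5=11.92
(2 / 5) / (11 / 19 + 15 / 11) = 209 / 1015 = 0.21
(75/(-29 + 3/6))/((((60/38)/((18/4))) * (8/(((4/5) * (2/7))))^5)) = -3/21008750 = -0.00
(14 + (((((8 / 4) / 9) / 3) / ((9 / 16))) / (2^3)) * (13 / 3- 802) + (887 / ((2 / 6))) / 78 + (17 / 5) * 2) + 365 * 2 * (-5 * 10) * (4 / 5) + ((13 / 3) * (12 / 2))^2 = -2699259509 / 94770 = -28482.21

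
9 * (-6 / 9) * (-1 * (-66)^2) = 26136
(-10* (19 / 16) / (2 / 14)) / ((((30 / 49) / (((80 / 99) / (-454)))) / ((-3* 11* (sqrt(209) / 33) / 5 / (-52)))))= 6517* sqrt(209) / 7011576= 0.01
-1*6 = -6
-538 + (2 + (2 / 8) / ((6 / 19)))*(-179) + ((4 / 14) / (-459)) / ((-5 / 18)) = -4939481 / 4760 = -1037.71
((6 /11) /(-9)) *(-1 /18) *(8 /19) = 8 /5643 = 0.00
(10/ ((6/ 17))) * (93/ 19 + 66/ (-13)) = -1275/ 247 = -5.16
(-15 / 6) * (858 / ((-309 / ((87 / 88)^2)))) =491985 / 72512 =6.78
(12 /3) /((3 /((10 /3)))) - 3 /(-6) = 89 /18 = 4.94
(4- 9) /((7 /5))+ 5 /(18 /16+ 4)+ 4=403 /287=1.40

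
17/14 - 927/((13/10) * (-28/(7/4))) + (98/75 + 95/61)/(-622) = 47416564933/1035816600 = 45.78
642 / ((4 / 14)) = 2247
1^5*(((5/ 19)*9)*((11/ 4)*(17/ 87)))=2805/ 2204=1.27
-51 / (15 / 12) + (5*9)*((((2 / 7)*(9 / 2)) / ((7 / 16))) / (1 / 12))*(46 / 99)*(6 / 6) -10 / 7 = 1873394 / 2695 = 695.14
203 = 203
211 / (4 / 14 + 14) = 1477 / 100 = 14.77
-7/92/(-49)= 1/644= 0.00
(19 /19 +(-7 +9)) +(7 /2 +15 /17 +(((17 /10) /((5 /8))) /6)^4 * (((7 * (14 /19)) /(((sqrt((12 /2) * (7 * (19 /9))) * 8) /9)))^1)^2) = 336982274239 /45548046875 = 7.40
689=689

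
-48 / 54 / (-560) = 1 / 630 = 0.00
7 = 7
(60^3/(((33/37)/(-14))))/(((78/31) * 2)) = -96348000/143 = -673762.24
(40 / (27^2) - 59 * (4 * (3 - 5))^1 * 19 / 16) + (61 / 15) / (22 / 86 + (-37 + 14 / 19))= 10015901519 / 17871435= 560.44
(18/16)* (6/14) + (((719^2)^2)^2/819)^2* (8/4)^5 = 1305876815332811607610269750442335535717613206357/5366088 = 243357323870352407118606700000000000000000.00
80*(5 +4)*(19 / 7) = 13680 / 7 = 1954.29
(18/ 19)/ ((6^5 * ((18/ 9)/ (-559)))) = -559/ 16416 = -0.03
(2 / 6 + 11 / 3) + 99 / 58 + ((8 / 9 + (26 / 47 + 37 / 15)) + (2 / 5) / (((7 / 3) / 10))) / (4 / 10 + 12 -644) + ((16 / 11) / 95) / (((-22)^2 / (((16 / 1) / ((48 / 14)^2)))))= 97688950437341 / 17144317308195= 5.70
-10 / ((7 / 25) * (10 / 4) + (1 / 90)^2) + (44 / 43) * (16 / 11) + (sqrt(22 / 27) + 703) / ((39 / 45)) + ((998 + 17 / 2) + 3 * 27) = 5 * sqrt(66) / 39 + 11956681889 / 6340178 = 1886.90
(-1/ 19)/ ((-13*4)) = 1/ 988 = 0.00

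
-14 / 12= -7 / 6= -1.17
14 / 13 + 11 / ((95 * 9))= 12113 / 11115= 1.09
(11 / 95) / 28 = 0.00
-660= -660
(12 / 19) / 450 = 2 / 1425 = 0.00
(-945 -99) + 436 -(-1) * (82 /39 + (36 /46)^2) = -12487634 /20631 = -605.28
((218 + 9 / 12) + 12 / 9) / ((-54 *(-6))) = 2641 / 3888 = 0.68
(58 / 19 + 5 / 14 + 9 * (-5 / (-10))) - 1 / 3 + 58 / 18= 12926 / 1197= 10.80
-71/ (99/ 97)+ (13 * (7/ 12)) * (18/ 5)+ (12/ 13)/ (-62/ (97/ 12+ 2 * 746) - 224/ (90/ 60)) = -54857309272/ 1297727145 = -42.27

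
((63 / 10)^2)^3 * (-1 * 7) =-437664515463 / 1000000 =-437664.52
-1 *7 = -7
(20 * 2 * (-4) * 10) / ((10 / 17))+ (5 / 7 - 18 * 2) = -19287 / 7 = -2755.29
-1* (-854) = 854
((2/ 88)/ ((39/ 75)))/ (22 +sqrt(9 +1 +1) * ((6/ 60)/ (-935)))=10625 * sqrt(11)/ 1100124739714 +99343750/ 50005669987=0.00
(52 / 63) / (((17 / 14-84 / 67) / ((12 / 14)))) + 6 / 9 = -13418 / 777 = -17.27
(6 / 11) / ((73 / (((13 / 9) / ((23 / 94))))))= 2444 / 55407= 0.04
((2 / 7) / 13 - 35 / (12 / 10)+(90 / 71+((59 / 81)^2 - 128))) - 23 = -15120439781 / 84781242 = -178.35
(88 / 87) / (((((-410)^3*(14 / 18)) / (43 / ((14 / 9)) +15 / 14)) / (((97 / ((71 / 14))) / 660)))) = -19497 / 1241697966250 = -0.00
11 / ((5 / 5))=11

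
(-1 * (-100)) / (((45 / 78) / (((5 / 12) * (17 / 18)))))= 5525 / 81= 68.21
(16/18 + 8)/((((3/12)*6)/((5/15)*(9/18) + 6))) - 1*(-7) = 43.54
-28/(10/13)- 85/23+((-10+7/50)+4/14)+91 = 332707/8050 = 41.33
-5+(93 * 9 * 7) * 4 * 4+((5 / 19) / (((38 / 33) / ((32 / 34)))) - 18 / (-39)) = 7478645141 / 79781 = 93739.68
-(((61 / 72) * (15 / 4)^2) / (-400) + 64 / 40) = -16079 / 10240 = -1.57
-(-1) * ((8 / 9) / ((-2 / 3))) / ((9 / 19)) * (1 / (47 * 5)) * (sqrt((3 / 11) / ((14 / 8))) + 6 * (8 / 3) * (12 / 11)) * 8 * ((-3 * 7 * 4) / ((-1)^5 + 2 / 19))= -20701184 / 131835 - 92416 * sqrt(231) / 395505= -160.57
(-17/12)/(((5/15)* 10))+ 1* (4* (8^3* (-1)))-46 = -83777/40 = -2094.42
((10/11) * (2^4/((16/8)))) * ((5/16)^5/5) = 3125/720896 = 0.00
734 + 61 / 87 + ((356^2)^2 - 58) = 1397395250425 / 87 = 16062014372.70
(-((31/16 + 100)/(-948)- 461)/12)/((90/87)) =202828291/5460480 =37.14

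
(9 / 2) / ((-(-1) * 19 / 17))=153 / 38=4.03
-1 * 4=-4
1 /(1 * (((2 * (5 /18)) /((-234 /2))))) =-1053 /5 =-210.60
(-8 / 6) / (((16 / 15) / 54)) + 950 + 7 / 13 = 22959 / 26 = 883.04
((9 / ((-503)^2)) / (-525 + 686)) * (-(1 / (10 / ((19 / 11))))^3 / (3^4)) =-6859 / 487957964571000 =-0.00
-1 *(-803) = 803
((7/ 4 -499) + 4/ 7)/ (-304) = 13907/ 8512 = 1.63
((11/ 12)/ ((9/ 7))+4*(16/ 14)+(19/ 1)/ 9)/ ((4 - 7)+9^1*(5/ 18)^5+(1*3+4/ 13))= 141295752/ 6163031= 22.93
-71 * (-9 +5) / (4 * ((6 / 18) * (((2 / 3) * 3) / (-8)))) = -852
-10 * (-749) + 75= 7565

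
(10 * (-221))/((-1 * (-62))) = -1105/31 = -35.65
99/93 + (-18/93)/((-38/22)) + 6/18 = 2668/1767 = 1.51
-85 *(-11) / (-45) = -187 / 9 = -20.78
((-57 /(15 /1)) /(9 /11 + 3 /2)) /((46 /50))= -2090 /1173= -1.78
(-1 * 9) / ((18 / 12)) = -6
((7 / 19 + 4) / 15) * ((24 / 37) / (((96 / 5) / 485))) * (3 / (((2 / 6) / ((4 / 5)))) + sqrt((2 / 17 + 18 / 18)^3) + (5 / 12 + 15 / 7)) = 40255 * sqrt(323) / 128316 + 33001049 / 708624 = 52.21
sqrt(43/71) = sqrt(3053)/71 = 0.78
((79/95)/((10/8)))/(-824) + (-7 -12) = -1859229/97850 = -19.00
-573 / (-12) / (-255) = -191 / 1020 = -0.19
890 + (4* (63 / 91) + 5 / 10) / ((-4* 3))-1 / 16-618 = 169519 / 624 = 271.67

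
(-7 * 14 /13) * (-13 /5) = 19.60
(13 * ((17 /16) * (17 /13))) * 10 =1445 /8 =180.62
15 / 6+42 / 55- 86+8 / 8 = -8991 / 110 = -81.74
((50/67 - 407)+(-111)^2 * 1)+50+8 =802174/67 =11972.75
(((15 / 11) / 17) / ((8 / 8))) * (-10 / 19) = -150 / 3553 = -0.04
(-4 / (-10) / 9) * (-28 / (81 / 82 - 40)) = 656 / 20565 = 0.03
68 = 68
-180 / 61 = -2.95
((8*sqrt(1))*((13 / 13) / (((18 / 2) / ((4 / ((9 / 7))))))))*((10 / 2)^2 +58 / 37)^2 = 216448736 / 110889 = 1951.94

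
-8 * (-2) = 16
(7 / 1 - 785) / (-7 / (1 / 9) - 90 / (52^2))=1051856 / 85221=12.34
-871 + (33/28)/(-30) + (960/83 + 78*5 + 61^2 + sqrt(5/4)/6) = sqrt(5)/12 + 75565487/23240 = 3251.71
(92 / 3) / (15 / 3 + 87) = 0.33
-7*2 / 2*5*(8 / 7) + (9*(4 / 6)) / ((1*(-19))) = -40.32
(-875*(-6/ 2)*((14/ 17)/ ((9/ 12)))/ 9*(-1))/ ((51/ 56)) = -2744000/ 7803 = -351.66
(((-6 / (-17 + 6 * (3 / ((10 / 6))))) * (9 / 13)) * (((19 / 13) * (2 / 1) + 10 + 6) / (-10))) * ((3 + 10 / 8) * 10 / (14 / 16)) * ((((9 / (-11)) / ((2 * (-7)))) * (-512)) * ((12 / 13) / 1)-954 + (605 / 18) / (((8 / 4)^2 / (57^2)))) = -59495117435865 / 36709673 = -1620693.20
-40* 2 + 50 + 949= 919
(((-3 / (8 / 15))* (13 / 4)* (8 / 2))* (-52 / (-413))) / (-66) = 0.14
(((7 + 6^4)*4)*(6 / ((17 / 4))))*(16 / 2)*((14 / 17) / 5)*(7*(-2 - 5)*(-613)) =420814044672 / 1445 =291220792.16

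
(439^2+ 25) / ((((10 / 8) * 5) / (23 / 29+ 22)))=509620424 / 725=702924.72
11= 11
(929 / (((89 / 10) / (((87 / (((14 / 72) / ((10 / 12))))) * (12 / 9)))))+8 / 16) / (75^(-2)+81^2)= 363707004375 / 45984409996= 7.91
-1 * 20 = -20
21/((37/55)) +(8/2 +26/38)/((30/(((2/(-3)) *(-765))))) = 77926/703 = 110.85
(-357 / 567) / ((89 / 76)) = -0.54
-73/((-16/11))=803/16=50.19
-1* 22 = -22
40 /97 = 0.41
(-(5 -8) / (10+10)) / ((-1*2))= -3 / 40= -0.08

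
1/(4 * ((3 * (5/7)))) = 0.12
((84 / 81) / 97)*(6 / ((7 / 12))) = 32 / 291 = 0.11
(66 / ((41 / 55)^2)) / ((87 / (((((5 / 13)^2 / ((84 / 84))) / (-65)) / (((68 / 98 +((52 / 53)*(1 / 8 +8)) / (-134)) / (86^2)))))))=-1712859379924000 / 47288655797643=-36.22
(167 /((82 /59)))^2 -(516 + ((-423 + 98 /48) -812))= 611414621 /40344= 15155.03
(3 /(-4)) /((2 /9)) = -27 /8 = -3.38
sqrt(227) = 15.07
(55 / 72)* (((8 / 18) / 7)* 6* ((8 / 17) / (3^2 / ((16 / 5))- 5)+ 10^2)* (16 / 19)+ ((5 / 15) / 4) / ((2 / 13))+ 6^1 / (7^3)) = 1587711917 / 63814464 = 24.88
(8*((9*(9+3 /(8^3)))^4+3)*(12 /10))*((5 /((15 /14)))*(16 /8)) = 20761015698442349463 /5368709120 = 3867040518.38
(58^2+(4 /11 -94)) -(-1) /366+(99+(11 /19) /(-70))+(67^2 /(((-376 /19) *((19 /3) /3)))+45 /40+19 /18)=2464373560519 /754995780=3264.09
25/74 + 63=4687/74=63.34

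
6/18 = 1/3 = 0.33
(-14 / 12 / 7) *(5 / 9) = -5 / 54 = -0.09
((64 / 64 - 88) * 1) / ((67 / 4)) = -348 / 67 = -5.19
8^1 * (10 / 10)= 8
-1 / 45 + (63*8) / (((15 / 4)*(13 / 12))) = 72563 / 585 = 124.04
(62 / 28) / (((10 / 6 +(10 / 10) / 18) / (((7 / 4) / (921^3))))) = 1 / 347213316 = 0.00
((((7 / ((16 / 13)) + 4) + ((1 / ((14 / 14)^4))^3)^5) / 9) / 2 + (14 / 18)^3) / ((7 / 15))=124135 / 54432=2.28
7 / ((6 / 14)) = 49 / 3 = 16.33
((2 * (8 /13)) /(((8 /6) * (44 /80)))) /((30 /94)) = 752 /143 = 5.26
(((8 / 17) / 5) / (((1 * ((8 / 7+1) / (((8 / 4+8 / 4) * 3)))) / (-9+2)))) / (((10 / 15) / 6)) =-14112 / 425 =-33.20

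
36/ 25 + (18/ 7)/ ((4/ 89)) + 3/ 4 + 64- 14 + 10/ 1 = 83583/ 700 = 119.40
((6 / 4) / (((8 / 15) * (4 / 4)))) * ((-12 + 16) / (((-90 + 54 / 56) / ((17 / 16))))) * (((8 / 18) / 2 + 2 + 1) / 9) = -17255 / 358992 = -0.05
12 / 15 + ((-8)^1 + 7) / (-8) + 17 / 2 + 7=657 / 40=16.42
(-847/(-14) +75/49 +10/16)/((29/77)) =166.36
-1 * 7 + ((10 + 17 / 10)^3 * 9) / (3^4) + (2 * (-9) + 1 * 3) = 155957 / 1000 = 155.96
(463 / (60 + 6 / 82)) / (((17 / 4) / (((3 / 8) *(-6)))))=-56949 / 13957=-4.08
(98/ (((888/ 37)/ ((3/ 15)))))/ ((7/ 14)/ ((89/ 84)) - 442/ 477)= -693399/ 386080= -1.80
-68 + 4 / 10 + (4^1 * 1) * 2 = -298 / 5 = -59.60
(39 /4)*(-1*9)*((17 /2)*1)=-5967 /8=-745.88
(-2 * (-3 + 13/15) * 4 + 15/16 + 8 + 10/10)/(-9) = -6481/2160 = -3.00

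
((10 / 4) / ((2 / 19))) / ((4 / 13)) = 1235 / 16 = 77.19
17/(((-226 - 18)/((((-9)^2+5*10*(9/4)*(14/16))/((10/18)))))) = -22.50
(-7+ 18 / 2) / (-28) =-1 / 14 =-0.07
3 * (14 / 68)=21 / 34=0.62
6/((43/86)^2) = 24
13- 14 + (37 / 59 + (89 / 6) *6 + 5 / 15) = 15746 / 177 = 88.96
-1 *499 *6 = -2994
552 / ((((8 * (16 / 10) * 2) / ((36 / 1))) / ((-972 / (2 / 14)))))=-5281605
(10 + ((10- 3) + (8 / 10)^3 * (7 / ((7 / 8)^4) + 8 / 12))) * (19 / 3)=57322259 / 385875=148.55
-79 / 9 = -8.78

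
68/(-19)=-68/19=-3.58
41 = 41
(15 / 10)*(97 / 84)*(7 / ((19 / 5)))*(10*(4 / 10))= 485 / 38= 12.76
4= 4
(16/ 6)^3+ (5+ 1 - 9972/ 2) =-133948/ 27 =-4961.04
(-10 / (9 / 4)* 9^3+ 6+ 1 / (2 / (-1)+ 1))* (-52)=168220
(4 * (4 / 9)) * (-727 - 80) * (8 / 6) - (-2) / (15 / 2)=-86068 / 45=-1912.62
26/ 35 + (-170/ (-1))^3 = 4913000.74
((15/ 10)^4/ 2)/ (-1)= -2.53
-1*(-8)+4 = 12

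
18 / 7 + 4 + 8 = 102 / 7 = 14.57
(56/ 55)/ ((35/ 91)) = 728/ 275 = 2.65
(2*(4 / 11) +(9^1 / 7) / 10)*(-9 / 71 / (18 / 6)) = -1977 / 54670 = -0.04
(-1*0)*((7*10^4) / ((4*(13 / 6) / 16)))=0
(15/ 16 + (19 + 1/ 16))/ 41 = 20/ 41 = 0.49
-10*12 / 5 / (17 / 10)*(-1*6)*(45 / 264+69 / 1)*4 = 23436.58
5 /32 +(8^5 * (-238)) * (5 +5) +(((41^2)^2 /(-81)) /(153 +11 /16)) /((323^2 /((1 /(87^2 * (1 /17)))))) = -23089527495842811498257 /296065739762784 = -77987839.84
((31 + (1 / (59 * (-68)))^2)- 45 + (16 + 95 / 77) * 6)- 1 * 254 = -204002528979 / 1239403088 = -164.60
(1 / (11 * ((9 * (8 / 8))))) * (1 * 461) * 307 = 141527 / 99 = 1429.57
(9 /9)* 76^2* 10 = 57760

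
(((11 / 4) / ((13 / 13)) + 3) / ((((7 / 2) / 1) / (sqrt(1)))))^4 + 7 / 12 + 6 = 1598239 / 115248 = 13.87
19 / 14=1.36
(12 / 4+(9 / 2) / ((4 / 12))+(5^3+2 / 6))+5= 146.83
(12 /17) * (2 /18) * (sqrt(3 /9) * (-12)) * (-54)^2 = -15552 * sqrt(3) /17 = -1584.52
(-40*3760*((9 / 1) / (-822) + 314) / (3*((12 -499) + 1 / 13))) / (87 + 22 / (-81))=15139054944 / 40614335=372.75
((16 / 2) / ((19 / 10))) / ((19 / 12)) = 960 / 361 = 2.66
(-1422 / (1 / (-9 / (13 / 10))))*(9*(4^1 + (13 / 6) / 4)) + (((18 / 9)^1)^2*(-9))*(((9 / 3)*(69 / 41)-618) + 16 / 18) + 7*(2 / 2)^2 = 452452931 / 1066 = 424439.90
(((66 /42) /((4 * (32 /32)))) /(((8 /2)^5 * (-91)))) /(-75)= 11 /195686400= 0.00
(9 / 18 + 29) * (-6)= -177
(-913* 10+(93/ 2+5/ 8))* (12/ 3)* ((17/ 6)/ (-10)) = 411757/ 40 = 10293.92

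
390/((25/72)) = 5616/5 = 1123.20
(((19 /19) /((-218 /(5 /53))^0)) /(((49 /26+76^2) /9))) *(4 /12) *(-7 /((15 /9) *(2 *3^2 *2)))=-91 /1502250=-0.00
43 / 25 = 1.72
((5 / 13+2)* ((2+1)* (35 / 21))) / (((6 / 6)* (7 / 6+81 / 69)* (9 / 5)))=35650 / 12597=2.83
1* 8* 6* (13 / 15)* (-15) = -624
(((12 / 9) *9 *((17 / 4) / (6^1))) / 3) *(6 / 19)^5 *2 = 44064 / 2476099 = 0.02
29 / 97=0.30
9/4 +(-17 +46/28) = -367/28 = -13.11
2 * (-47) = -94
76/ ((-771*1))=-76/ 771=-0.10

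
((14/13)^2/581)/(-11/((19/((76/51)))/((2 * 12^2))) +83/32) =-0.00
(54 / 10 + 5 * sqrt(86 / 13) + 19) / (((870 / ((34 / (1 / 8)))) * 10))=68 * sqrt(1118) / 5655 + 8296 / 10875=1.16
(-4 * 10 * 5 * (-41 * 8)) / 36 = 16400 / 9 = 1822.22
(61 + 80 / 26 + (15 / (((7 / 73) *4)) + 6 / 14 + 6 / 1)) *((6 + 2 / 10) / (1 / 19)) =23500511 / 1820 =12912.37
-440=-440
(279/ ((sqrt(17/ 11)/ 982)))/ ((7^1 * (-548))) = -136989 * sqrt(187)/ 32606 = -57.45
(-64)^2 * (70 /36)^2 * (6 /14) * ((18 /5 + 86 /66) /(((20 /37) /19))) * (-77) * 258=-613533587968 /27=-22723466221.04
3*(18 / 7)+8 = 110 / 7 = 15.71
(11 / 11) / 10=1 / 10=0.10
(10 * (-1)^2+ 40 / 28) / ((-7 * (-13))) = 80 / 637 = 0.13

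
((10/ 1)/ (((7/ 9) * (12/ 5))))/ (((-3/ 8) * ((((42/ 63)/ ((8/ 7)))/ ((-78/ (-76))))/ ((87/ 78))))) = -26100/ 931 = -28.03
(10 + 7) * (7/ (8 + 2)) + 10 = 219/ 10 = 21.90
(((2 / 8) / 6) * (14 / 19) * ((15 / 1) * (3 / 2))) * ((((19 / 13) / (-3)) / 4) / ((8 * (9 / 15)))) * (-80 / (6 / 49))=11.45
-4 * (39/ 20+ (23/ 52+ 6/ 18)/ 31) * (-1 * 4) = 191024/ 6045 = 31.60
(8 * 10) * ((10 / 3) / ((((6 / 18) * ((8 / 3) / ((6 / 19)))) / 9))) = 16200 / 19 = 852.63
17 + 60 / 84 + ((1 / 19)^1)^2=44771 / 2527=17.72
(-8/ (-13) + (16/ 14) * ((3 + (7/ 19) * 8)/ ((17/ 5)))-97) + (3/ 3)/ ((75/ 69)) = -68680786/ 734825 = -93.47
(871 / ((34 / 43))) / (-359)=-37453 / 12206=-3.07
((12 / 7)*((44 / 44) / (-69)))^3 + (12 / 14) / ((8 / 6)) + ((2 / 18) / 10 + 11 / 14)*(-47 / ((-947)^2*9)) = 1948783453851053 / 3031535127866490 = 0.64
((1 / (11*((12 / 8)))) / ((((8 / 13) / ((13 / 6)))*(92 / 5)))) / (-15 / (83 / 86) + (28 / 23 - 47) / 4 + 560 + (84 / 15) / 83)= 350675 / 16119560952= 0.00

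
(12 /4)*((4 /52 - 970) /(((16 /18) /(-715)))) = 18724365 /8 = 2340545.62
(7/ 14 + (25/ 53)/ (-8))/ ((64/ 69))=12903/ 27136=0.48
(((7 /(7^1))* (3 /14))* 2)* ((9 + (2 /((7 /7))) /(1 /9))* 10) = 810 /7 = 115.71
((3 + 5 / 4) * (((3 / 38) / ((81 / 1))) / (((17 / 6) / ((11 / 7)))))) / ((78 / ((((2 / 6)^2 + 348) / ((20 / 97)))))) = 0.05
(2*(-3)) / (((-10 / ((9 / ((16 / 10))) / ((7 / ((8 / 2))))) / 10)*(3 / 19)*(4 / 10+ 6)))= 19.08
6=6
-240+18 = -222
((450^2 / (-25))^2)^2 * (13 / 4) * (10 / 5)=27980368650000000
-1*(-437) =437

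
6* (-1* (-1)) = 6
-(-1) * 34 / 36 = 0.94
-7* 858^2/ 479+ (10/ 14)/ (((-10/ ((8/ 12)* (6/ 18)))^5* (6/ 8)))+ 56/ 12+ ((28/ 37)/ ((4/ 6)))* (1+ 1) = -147674691418267142/ 13735646229375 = -10751.20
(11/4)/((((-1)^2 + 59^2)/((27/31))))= 297/431768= 0.00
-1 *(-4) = 4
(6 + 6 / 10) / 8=33 / 40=0.82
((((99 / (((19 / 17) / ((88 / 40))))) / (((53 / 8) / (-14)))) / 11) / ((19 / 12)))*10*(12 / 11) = -4935168 / 19133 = -257.94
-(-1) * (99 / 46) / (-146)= -0.01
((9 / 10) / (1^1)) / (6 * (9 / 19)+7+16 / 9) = 1539 / 19870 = 0.08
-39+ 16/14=-265/7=-37.86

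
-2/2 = -1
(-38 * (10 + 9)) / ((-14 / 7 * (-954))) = -361 / 954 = -0.38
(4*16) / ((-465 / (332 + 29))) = -23104 / 465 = -49.69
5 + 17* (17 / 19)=384 / 19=20.21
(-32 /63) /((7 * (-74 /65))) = 1040 /16317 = 0.06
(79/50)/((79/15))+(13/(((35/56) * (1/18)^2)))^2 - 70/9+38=20437581223/450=45416847.16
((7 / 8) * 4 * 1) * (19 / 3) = 133 / 6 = 22.17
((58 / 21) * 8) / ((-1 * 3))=-464 / 63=-7.37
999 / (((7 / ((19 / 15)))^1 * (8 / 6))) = 18981 / 140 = 135.58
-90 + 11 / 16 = -1429 / 16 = -89.31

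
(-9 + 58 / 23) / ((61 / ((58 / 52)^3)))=-3633961 / 24659128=-0.15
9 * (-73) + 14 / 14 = -656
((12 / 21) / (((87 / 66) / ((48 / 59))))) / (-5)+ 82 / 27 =4796522 / 1616895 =2.97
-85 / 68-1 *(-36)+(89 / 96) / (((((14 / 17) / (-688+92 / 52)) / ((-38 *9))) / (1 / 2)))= 769558345 / 5824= 132135.70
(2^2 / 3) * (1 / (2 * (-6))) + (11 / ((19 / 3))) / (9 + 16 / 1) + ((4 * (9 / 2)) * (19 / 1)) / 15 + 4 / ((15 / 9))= 107552 / 4275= 25.16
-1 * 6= -6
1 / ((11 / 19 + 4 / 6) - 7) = -0.17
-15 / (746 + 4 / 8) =-30 / 1493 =-0.02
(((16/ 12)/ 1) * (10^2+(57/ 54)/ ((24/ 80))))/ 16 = 2795/ 324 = 8.63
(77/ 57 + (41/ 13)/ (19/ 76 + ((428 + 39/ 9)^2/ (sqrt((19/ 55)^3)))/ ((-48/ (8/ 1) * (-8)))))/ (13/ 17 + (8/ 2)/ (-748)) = 171248405181480 * sqrt(1045)/ 25562348556543525181 + 73015722333184394291/ 41043770921774110854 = 1.78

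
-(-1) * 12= 12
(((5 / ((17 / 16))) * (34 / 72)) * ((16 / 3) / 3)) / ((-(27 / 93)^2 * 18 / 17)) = -2613920 / 59049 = -44.27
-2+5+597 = 600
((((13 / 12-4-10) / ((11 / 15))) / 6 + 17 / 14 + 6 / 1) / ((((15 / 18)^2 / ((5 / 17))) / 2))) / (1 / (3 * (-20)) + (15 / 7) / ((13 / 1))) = 3700476 / 151283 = 24.46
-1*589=-589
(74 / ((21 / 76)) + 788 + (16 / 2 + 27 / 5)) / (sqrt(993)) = 112267 * sqrt(993) / 104265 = 33.93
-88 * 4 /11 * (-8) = 256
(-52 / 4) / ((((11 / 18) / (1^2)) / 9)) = -2106 / 11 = -191.45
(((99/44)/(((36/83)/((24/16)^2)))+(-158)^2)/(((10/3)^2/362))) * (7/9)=2025227281/3200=632883.53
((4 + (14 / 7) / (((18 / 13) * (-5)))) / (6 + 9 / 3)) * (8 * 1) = 3.30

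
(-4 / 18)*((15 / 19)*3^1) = -10 / 19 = -0.53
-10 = -10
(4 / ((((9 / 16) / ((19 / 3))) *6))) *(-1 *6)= -1216 / 27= -45.04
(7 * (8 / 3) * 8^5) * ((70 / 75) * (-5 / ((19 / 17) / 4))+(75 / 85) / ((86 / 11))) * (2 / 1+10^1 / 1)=-5073499848704 / 41667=-121763022.26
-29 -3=-32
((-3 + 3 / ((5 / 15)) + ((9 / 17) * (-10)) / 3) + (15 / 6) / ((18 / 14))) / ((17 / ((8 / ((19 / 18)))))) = 15128 / 5491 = 2.76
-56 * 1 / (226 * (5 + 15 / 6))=-56 / 1695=-0.03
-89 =-89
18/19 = 0.95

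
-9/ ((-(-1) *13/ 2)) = -18/ 13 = -1.38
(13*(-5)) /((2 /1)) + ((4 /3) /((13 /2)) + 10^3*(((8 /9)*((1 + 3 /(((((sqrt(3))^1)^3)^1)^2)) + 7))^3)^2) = 1031455107677226550787 /7343167948506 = 140464594.42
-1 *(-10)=10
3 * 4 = 12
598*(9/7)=5382/7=768.86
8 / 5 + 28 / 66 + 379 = 62869 / 165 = 381.02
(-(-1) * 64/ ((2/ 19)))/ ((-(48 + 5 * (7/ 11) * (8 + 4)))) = -7.05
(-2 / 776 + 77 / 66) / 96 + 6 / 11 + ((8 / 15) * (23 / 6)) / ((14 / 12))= 99377867 / 43021440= 2.31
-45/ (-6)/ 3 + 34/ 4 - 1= 10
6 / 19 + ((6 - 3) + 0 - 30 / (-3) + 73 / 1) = 1640 / 19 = 86.32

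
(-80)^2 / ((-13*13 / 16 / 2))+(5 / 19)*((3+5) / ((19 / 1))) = -73926040 / 61009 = -1211.72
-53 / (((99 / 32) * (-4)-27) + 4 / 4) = 424 / 307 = 1.38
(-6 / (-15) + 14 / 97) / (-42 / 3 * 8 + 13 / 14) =-3696 / 754175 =-0.00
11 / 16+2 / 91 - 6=-7703 / 1456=-5.29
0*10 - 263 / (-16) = 263 / 16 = 16.44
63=63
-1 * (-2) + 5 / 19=43 / 19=2.26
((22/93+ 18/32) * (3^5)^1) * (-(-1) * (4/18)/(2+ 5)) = 10701/1736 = 6.16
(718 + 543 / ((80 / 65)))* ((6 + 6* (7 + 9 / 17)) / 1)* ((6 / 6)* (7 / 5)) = 664419 / 8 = 83052.38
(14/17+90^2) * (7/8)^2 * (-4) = -3373993/136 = -24808.77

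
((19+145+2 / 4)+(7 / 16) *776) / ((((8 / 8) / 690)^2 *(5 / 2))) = 95981760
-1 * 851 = -851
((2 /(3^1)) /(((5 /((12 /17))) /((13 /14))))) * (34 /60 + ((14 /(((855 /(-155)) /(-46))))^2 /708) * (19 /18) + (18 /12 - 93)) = -45009757832 /7293590325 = -6.17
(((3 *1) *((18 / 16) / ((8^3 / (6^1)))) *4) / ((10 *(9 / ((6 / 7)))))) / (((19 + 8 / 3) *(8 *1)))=81 / 9318400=0.00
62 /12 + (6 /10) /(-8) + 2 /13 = 8183 /1560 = 5.25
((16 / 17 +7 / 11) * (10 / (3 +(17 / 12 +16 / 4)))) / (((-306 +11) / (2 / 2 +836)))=-100440 / 18887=-5.32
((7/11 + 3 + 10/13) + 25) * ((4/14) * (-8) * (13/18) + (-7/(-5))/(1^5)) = -66439/9009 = -7.37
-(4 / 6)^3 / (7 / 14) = -16 / 27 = -0.59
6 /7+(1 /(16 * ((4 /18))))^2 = 6711 /7168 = 0.94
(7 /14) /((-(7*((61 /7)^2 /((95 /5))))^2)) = -17689 /27691682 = -0.00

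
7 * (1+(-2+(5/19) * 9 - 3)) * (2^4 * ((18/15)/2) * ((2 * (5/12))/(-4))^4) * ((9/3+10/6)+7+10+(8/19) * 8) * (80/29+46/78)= -146584829125/8466322176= -17.31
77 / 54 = 1.43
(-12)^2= 144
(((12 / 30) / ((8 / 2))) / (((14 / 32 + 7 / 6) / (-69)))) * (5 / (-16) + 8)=-25461 / 770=-33.07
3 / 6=1 / 2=0.50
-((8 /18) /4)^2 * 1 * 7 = -7 /81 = -0.09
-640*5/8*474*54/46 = -5119200/23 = -222573.91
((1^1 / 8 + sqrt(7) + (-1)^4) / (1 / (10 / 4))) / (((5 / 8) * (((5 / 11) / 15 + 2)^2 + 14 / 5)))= 49005 / 75382 + 21780 * sqrt(7) / 37691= 2.18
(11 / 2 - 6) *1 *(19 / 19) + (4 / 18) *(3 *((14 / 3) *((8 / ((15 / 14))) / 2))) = 3001 / 270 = 11.11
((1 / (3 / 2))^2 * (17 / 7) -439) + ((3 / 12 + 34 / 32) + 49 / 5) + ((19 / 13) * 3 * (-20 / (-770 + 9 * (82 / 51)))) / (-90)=-4726009541 / 11072880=-426.81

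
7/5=1.40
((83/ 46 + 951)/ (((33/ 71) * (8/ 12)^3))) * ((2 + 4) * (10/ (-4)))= -420100965/ 4048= -103779.88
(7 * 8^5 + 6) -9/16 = 3670103/16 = 229381.44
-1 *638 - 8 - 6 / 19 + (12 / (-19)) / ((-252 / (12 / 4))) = -85959 / 133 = -646.31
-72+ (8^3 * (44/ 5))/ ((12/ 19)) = 105928/ 15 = 7061.87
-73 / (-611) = 73 / 611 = 0.12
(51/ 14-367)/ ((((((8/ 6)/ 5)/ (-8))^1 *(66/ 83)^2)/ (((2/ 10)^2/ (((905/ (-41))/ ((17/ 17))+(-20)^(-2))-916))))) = -28736361260/ 39091656219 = -0.74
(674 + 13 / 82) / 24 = 18427 / 656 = 28.09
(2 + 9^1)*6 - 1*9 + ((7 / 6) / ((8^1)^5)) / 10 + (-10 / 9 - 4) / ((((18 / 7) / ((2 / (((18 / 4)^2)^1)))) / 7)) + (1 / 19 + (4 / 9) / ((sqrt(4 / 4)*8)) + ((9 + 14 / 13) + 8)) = 78391254889163 / 1062054789120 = 73.81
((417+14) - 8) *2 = 846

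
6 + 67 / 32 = 259 / 32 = 8.09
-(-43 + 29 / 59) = 2508 / 59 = 42.51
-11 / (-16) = 11 / 16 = 0.69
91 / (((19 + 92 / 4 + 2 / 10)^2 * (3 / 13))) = 29575 / 133563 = 0.22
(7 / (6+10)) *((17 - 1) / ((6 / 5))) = 35 / 6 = 5.83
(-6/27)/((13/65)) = -10/9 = -1.11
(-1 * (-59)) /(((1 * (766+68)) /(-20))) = -590 /417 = -1.41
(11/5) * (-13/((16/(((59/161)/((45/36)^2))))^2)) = -497783/81003125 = -0.01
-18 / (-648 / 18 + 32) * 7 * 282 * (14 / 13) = 124362 / 13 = 9566.31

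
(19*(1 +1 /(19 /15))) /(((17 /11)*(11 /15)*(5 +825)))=3 /83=0.04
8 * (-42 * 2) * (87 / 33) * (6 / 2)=-58464 / 11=-5314.91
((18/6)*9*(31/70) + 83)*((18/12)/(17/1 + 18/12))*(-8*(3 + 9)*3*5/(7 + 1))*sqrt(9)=-1076814/259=-4157.58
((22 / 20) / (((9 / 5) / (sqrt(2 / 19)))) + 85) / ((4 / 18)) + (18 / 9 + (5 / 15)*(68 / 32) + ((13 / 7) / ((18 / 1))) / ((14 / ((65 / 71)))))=11*sqrt(38) / 76 + 96491755 / 250488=386.11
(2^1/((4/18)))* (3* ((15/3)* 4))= 540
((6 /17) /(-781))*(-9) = 54 /13277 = 0.00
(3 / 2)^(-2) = 4 / 9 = 0.44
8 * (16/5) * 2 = 256/5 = 51.20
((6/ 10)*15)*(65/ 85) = 117/ 17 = 6.88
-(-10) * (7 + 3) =100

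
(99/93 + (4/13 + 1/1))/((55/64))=61184/22165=2.76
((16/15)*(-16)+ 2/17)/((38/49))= -21.86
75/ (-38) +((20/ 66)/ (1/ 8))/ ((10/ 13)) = 1477/ 1254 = 1.18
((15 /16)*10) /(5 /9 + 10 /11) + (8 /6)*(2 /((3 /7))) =26357 /2088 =12.62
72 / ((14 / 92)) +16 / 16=3319 / 7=474.14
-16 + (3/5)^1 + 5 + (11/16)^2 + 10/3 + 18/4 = -8041/3840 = -2.09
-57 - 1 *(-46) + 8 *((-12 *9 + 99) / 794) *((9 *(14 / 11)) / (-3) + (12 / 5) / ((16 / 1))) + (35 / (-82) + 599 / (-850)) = -897837309 / 76094975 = -11.80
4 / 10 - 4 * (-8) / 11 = 182 / 55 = 3.31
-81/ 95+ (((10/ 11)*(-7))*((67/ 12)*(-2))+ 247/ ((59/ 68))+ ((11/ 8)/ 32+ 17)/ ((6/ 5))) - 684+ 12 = -28686357199/ 94702080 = -302.91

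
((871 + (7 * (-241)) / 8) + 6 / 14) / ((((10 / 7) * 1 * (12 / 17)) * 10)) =628847 / 9600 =65.50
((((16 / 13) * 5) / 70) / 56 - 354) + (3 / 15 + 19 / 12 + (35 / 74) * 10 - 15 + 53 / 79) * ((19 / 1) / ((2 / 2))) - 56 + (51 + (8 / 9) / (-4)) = -507.73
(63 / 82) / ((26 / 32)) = 0.95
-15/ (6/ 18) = -45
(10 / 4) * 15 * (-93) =-6975 / 2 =-3487.50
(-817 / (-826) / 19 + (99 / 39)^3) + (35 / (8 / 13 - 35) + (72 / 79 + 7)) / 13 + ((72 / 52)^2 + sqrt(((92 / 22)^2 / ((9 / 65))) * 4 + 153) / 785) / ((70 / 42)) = sqrt(716777) / 43175 + 5796309505913 / 320416389930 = 18.11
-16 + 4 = -12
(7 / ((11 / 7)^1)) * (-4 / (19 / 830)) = -162680 / 209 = -778.37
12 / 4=3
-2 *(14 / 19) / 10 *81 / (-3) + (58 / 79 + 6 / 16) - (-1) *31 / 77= 5.49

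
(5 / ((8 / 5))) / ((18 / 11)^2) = 3025 / 2592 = 1.17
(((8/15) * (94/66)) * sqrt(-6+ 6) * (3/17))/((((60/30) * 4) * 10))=0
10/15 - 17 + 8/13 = -613/39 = -15.72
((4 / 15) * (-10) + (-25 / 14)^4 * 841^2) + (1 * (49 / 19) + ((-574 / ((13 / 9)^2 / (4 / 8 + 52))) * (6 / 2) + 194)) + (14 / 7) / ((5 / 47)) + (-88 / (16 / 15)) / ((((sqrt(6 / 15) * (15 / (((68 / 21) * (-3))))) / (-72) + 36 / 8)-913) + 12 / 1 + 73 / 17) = 94248 * sqrt(10) / 212016896591 + 2804416355321391140291259547 / 392296271554520664240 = 7148720.39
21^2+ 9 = 450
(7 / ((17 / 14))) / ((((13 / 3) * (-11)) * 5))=-294 / 12155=-0.02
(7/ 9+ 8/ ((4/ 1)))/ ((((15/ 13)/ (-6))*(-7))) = 2.06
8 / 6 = 4 / 3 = 1.33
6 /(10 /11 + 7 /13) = 286 /69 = 4.14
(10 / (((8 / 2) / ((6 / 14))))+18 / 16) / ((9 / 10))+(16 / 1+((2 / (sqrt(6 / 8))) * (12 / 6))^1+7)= 8 * sqrt(3) / 3+2137 / 84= 30.06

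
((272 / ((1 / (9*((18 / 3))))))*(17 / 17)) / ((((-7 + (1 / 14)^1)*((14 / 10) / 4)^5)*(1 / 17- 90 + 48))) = 1598054400000 / 166055561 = 9623.61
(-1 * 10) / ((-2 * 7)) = 5 / 7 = 0.71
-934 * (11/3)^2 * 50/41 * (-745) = 4209771500/369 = 11408594.85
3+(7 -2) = 8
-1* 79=-79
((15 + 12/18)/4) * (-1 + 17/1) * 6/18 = 188/9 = 20.89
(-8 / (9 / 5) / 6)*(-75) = 500 / 9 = 55.56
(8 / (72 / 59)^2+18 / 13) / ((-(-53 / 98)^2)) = -136657717 / 5915754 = -23.10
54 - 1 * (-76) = 130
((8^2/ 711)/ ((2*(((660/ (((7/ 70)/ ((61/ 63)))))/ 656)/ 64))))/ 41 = 28672/ 3975675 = 0.01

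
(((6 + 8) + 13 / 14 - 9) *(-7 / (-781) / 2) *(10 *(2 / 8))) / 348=415 / 2174304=0.00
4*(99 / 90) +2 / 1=32 / 5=6.40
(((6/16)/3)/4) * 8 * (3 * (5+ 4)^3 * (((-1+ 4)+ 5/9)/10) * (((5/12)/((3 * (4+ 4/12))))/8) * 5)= 405/104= 3.89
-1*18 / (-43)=18 / 43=0.42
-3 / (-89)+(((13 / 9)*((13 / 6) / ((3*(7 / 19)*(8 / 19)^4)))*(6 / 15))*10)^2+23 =15587499387953082929 / 120009611280384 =129885.43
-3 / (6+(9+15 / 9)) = -9 / 50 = -0.18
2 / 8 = 1 / 4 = 0.25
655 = 655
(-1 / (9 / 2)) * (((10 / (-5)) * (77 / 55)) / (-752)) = -7 / 8460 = -0.00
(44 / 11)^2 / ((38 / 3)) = 24 / 19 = 1.26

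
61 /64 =0.95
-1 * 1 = -1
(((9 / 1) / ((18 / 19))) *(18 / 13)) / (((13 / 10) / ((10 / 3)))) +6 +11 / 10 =68999 / 1690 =40.83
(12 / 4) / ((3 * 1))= 1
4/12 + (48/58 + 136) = 11933/87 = 137.16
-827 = -827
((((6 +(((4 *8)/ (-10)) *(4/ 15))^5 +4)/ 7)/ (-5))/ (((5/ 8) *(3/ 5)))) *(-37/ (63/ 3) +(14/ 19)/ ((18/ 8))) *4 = 1244851204222144/ 298256396484375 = 4.17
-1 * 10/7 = -10/7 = -1.43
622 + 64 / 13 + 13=8319 / 13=639.92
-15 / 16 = -0.94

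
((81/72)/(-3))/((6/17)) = -17/16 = -1.06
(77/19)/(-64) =-77/1216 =-0.06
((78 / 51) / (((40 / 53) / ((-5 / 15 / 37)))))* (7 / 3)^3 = -236327 / 1018980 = -0.23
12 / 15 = 4 / 5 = 0.80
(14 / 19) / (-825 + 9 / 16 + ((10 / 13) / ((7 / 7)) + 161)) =-2912 / 2618865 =-0.00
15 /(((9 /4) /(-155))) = -3100 /3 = -1033.33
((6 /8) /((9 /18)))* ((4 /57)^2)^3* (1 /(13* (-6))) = -1024 /445853814237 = -0.00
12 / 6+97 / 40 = 177 / 40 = 4.42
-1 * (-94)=94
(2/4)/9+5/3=31/18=1.72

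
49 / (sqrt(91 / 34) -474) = -789684 / 7638893 -49*sqrt(3094) / 7638893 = -0.10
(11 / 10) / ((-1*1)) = -11 / 10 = -1.10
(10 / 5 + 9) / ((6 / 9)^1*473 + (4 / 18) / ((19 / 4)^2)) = 35739 / 1024550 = 0.03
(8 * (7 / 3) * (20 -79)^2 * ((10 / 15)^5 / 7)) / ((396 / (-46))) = -10248064 / 72171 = -142.00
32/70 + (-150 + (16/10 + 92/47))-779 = -1521601/1645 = -924.99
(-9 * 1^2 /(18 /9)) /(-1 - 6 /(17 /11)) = 153 /166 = 0.92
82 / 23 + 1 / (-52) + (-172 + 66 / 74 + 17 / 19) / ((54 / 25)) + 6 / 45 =-8526958711 / 113506380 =-75.12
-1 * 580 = -580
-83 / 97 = -0.86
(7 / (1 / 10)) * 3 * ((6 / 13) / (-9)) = -10.77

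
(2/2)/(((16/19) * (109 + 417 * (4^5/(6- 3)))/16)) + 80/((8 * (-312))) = -709261/22221420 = -0.03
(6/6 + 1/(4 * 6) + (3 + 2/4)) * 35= 3815/24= 158.96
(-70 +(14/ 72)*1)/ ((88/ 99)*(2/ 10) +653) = -1795/ 16796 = -0.11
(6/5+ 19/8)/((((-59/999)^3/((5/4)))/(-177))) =427714286571/111392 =3839721.76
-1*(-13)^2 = -169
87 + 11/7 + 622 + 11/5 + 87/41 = 1025872/1435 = 714.89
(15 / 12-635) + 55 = -2315 / 4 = -578.75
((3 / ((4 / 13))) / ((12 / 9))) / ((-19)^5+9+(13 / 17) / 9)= -17901 / 6061468112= -0.00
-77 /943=-0.08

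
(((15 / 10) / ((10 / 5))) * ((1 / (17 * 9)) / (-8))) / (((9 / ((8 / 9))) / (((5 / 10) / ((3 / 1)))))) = -1 / 99144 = -0.00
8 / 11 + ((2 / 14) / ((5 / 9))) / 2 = 659 / 770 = 0.86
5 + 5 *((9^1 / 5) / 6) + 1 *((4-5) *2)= 4.50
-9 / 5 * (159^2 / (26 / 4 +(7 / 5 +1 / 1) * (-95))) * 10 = 910116 / 443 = 2054.44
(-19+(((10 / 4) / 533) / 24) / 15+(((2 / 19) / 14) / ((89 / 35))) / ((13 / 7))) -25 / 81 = -22552331293 / 1168088688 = -19.31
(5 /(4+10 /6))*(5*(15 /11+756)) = 624825 /187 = 3341.31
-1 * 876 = -876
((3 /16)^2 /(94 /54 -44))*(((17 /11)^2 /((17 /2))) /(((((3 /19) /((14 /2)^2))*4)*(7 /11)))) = -26163 /918016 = -0.03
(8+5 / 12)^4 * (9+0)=104060401 / 2304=45165.10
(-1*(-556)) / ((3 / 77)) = 42812 / 3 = 14270.67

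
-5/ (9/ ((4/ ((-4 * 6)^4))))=-5/ 746496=-0.00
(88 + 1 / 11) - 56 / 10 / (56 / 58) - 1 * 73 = 511 / 55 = 9.29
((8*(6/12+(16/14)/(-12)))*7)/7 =68/21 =3.24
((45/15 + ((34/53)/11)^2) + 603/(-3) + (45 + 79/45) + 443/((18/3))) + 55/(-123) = -97644824393/1254190410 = -77.85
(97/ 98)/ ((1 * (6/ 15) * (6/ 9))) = 1455/ 392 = 3.71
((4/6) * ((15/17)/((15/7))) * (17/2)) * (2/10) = 7/15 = 0.47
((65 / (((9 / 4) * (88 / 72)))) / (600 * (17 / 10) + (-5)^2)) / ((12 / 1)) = 13 / 6897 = 0.00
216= 216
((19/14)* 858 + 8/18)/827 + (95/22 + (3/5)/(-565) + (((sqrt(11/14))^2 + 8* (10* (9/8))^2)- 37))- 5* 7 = 3066495932309/3238077150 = 947.01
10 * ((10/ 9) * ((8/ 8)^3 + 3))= 400/ 9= 44.44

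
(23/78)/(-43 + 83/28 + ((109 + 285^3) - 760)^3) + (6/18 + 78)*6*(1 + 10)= 70029379991612531261537324452/13545334621201650147299289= 5170.00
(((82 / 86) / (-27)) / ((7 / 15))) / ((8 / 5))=-1025 / 21672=-0.05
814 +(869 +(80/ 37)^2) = 2310427/ 1369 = 1687.67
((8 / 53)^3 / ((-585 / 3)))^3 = -134217728 / 24467334562763840928375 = -0.00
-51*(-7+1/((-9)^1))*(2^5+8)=43520/3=14506.67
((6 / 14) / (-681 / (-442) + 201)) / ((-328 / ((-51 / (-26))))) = -289 / 22838312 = -0.00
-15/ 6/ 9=-5/ 18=-0.28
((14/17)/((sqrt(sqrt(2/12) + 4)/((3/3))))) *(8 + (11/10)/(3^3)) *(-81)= -45591 *sqrt(6)/(85 *sqrt(sqrt(6) + 24))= -255.46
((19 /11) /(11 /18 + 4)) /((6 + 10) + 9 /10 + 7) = 3420 /218207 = 0.02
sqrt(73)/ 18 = 0.47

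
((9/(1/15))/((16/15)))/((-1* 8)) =-2025/128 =-15.82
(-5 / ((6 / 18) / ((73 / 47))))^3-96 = -1322899383 / 103823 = -12741.87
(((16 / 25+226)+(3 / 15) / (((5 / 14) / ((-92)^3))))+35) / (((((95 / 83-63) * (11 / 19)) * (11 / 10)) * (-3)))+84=-5596731229 / 1553035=-3603.74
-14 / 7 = -2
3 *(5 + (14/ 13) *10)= 615/ 13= 47.31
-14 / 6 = -7 / 3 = -2.33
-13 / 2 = -6.50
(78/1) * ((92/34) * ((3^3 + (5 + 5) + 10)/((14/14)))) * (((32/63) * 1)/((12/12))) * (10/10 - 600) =-1077471616/357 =-3018127.78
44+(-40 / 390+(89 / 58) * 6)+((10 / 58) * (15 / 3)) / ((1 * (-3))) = 19912 / 377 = 52.82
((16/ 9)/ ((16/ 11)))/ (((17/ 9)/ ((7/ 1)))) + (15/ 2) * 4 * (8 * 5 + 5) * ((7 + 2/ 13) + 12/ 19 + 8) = 21314.85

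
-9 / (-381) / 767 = 3 / 97409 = 0.00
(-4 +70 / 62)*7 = -623 / 31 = -20.10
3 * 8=24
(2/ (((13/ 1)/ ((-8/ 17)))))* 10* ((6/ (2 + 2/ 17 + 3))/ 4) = -80/ 377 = -0.21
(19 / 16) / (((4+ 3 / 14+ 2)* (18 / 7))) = 931 / 12528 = 0.07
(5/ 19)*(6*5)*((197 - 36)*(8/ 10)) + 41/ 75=1449779/ 1425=1017.39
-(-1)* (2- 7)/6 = -5/6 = -0.83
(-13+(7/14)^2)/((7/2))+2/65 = -3287/910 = -3.61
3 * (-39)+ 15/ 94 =-10983/ 94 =-116.84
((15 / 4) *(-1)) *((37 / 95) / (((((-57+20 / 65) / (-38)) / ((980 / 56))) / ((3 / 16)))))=-151515 / 47168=-3.21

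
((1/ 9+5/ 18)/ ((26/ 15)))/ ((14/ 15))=25/ 104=0.24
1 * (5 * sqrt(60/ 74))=5 * sqrt(1110)/ 37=4.50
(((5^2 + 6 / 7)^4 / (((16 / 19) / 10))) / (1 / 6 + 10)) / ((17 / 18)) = 2752971205365 / 4979674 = 552841.65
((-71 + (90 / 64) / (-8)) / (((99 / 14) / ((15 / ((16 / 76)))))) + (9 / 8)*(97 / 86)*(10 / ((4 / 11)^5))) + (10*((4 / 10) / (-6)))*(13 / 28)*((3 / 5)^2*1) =2600644213889 / 2034278400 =1278.41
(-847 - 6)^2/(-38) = -727609/38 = -19147.61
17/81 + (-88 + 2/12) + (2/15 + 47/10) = -6706/81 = -82.79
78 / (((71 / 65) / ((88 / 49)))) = 446160 / 3479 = 128.24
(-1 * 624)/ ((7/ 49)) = -4368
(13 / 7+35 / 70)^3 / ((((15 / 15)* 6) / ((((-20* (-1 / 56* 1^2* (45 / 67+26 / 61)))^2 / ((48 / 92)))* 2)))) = 943372503975 / 733353493376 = 1.29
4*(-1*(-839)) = 3356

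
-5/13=-0.38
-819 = -819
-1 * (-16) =16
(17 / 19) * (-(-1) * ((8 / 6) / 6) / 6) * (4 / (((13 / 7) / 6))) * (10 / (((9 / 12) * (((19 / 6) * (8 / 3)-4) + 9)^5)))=83280960 / 6406543876447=0.00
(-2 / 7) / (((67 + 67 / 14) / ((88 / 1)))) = -352 / 1005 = -0.35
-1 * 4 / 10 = -2 / 5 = -0.40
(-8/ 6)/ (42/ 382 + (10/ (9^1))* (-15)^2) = -764/ 143313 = -0.01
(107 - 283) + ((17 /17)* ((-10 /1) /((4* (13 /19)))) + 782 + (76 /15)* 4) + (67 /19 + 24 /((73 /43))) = 346344563 /540930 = 640.28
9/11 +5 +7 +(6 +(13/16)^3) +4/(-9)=7668127/405504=18.91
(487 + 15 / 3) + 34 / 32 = 7889 / 16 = 493.06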